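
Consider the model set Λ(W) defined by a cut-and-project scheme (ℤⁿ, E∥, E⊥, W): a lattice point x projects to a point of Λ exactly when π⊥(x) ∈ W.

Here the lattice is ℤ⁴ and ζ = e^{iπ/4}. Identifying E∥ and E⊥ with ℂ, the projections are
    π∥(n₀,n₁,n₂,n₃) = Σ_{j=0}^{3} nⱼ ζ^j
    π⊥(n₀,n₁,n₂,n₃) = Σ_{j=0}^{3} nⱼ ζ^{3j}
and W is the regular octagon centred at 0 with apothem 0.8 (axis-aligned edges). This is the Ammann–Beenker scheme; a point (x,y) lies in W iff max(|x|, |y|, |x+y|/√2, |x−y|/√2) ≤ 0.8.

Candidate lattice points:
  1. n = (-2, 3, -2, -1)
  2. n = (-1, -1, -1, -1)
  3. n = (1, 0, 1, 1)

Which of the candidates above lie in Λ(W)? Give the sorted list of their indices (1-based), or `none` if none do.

none

With ζ = e^{iπ/4} the internal vectors are ζ^0,ζ^3,ζ^6,ζ^9.
#1 (-2, 3, -2, -1): internal (-4.8284, 3.4142); octagon support 5.8284 vs apothem 0.8 → ∉ W
#2 (-1, -1, -1, -1): internal (-1.0000, -0.4142); octagon support 1.0000 vs apothem 0.8 → ∉ W
#3 (1, 0, 1, 1): internal (1.7071, -0.2929); octagon support 1.7071 vs apothem 0.8 → ∉ W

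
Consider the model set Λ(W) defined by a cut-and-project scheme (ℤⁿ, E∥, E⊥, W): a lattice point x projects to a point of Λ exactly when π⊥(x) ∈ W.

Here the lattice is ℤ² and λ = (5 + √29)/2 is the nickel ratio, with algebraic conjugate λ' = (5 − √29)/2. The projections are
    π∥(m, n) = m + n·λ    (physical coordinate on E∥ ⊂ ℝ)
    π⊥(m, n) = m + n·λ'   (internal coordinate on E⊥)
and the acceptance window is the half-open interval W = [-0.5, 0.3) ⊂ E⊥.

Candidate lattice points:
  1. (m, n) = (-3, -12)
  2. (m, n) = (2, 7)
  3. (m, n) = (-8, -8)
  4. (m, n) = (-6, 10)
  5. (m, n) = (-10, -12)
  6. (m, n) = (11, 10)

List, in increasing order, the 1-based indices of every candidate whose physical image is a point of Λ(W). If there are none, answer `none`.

Compute λ' = (5−√29)/2 = -0.19258, so π⊥(m,n) = m -0.19258·n.
candidate 1: (m,n)=(-3,-12) → π∥ = -3-12·λ ≈ -65.31099, π⊥ = -3-12·λ' ≈ -0.68901 ∉ [-0.5, 0.3) ⇒ out
candidate 2: (m,n)=(2,7) → π∥ = 2+7·λ ≈ 38.34808, π⊥ = 2+7·λ' ≈ 0.65192 ∉ [-0.5, 0.3) ⇒ out
candidate 3: (m,n)=(-8,-8) → π∥ = -8-8·λ ≈ -49.54066, π⊥ = -8-8·λ' ≈ -6.45934 ∉ [-0.5, 0.3) ⇒ out
candidate 4: (m,n)=(-6,10) → π∥ = -6+10·λ ≈ 45.92582, π⊥ = -6+10·λ' ≈ -7.92582 ∉ [-0.5, 0.3) ⇒ out
candidate 5: (m,n)=(-10,-12) → π∥ = -10-12·λ ≈ -72.31099, π⊥ = -10-12·λ' ≈ -7.68901 ∉ [-0.5, 0.3) ⇒ out
candidate 6: (m,n)=(11,10) → π∥ = 11+10·λ ≈ 62.92582, π⊥ = 11+10·λ' ≈ 9.07418 ∉ [-0.5, 0.3) ⇒ out

none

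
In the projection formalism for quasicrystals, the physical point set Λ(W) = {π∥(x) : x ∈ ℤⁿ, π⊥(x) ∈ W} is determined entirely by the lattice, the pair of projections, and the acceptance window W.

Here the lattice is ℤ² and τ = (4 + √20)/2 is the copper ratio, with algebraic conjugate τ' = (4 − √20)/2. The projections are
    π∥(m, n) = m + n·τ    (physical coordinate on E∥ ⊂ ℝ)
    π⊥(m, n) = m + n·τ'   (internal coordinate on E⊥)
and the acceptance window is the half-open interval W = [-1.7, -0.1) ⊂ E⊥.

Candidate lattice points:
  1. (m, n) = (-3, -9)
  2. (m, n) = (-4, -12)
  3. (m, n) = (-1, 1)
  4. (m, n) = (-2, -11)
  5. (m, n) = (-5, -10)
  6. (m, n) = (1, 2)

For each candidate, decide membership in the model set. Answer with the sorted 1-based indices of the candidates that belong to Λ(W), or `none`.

1, 2, 3

Numerically τ ≈ 4.2361 and τ' = −1/τ ≈ -0.2361.
candidate 1: (m,n)=(-3,-9) → π∥ = -3-9·τ ≈ -41.1246, π⊥ = -3-9·τ' ≈ -0.8754 ∈ [-1.7, -0.1) ⇒ IN Λ
candidate 2: (m,n)=(-4,-12) → π∥ = -4-12·τ ≈ -54.8328, π⊥ = -4-12·τ' ≈ -1.1672 ∈ [-1.7, -0.1) ⇒ IN Λ
candidate 3: (m,n)=(-1,1) → π∥ = -1+1·τ ≈ 3.2361, π⊥ = -1+1·τ' ≈ -1.2361 ∈ [-1.7, -0.1) ⇒ IN Λ
candidate 4: (m,n)=(-2,-11) → π∥ = -2-11·τ ≈ -48.5967, π⊥ = -2-11·τ' ≈ 0.5967 ∉ [-1.7, -0.1) ⇒ out
candidate 5: (m,n)=(-5,-10) → π∥ = -5-10·τ ≈ -47.3607, π⊥ = -5-10·τ' ≈ -2.6393 ∉ [-1.7, -0.1) ⇒ out
candidate 6: (m,n)=(1,2) → π∥ = 1+2·τ ≈ 9.4721, π⊥ = 1+2·τ' ≈ 0.5279 ∉ [-1.7, -0.1) ⇒ out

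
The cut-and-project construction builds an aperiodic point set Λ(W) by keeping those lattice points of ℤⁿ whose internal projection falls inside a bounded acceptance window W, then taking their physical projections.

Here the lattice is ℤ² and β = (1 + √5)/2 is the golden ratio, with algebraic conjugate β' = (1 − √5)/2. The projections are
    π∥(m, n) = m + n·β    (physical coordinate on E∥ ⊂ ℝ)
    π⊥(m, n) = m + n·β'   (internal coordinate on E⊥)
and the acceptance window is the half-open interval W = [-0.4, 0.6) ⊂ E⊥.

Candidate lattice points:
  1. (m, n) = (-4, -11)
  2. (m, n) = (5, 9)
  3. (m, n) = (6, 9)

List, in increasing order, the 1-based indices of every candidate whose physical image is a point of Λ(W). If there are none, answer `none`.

3

β' = (1−√5)/2 ≈ -0.6180.
#1 (-4,-11): internal coord -4 + (-11)·β' = +2.7984; +2.7984 ∉ [-0.4, 0.6) → out
#2 (5,9): internal coord 5 + (9)·β' = -0.5623; -0.5623 ∉ [-0.4, 0.6) → out
#3 (6,9): internal coord 6 + (9)·β' = +0.4377; +0.4377 ∈ [-0.4, 0.6) → IN Λ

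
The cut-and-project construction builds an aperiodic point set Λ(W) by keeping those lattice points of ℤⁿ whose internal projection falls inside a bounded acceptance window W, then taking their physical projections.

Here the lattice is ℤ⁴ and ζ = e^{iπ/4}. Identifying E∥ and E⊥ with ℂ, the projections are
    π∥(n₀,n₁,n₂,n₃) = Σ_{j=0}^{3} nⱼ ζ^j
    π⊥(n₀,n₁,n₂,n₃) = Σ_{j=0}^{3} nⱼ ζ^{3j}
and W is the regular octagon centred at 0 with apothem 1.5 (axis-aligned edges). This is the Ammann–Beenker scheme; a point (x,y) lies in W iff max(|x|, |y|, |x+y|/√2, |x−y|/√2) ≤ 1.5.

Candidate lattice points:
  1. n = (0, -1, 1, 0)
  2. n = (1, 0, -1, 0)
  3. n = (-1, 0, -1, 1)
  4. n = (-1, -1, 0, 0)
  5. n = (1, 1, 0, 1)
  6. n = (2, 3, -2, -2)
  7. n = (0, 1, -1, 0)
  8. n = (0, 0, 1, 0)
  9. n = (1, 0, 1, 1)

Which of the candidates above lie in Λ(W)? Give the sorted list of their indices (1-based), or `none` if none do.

π⊥(n) = n₀ + n₁ζ³ + n₂ζ⁶ + n₃ζ⁹ where ζ = e^{iπ/4}.
#1 (0, -1, 1, 0): internal (0.707107, -1.707107); octagon support 1.707107 vs apothem 1.5 → ∉ W
#2 (1, 0, -1, 0): internal (1.000000, 1.000000); octagon support 1.414214 vs apothem 1.5 → ∈ W
#3 (-1, 0, -1, 1): internal (-0.292893, 1.707107); octagon support 1.707107 vs apothem 1.5 → ∉ W
#4 (-1, -1, 0, 0): internal (-0.292893, -0.707107); octagon support 0.707107 vs apothem 1.5 → ∈ W
#5 (1, 1, 0, 1): internal (1.000000, 1.414214); octagon support 1.707107 vs apothem 1.5 → ∉ W
#6 (2, 3, -2, -2): internal (-1.535534, 2.707107); octagon support 3.000000 vs apothem 1.5 → ∉ W
#7 (0, 1, -1, 0): internal (-0.707107, 1.707107); octagon support 1.707107 vs apothem 1.5 → ∉ W
#8 (0, 0, 1, 0): internal (0.000000, -1.000000); octagon support 1.000000 vs apothem 1.5 → ∈ W
#9 (1, 0, 1, 1): internal (1.707107, -0.292893); octagon support 1.707107 vs apothem 1.5 → ∉ W

2, 4, 8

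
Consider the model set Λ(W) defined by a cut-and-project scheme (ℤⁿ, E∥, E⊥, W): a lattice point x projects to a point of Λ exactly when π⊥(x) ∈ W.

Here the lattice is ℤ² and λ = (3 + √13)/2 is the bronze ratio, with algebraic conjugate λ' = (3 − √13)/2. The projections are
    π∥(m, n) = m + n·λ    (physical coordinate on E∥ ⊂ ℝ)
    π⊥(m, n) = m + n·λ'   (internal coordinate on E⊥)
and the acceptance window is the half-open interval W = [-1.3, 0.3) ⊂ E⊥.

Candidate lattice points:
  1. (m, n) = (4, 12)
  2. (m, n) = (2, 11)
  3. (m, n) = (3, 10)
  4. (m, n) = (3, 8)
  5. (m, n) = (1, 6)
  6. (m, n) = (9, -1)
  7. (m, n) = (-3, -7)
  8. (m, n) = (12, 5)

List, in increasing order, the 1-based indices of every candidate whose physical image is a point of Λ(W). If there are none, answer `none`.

Numerically λ ≈ 3.3028 and λ' = −1/λ ≈ -0.3028.
#1 (4,12): internal coord 4 + (12)·λ' = +0.3667; +0.3667 ∉ [-1.3, 0.3) → out
#2 (2,11): internal coord 2 + (11)·λ' = -1.3305; -1.3305 ∉ [-1.3, 0.3) → out
#3 (3,10): internal coord 3 + (10)·λ' = -0.0278; -0.0278 ∈ [-1.3, 0.3) → IN Λ
#4 (3,8): internal coord 3 + (8)·λ' = +0.5778; +0.5778 ∉ [-1.3, 0.3) → out
#5 (1,6): internal coord 1 + (6)·λ' = -0.8167; -0.8167 ∈ [-1.3, 0.3) → IN Λ
#6 (9,-1): internal coord 9 + (-1)·λ' = +9.3028; +9.3028 ∉ [-1.3, 0.3) → out
#7 (-3,-7): internal coord -3 + (-7)·λ' = -0.8806; -0.8806 ∈ [-1.3, 0.3) → IN Λ
#8 (12,5): internal coord 12 + (5)·λ' = +10.4861; +10.4861 ∉ [-1.3, 0.3) → out

3, 5, 7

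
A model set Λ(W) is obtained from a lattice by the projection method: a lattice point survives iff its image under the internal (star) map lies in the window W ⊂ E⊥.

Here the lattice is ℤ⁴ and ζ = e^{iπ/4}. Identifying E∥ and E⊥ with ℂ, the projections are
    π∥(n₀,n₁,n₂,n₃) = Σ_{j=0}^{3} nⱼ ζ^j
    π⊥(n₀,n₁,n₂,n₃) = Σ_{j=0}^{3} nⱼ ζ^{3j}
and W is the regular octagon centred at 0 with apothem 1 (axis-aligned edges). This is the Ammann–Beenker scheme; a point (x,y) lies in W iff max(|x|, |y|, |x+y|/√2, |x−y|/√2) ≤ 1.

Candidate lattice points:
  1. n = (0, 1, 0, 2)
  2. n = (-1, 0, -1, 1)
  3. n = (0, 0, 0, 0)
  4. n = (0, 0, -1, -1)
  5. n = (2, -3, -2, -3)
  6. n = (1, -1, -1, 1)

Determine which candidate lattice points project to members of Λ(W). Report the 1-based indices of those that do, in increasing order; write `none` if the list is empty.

3, 4

With ζ = e^{iπ/4} the internal vectors are ζ^0,ζ^3,ζ^6,ζ^9.
candidate 1: n = (0, 1, 0, 2) → π⊥ ≈ (+0.707107, +2.121320); max(|x|,|y|,|x±y|/√2) = 2.121320 > 1 ⇒ ∉ W
candidate 2: n = (-1, 0, -1, 1) → π⊥ ≈ (-0.292893, +1.707107); max(|x|,|y|,|x±y|/√2) = 1.707107 > 1 ⇒ ∉ W
candidate 3: n = (0, 0, 0, 0) → π⊥ ≈ (+0.000000, +0.000000); max(|x|,|y|,|x±y|/√2) = 0.000000 ≤ 1 ⇒ ∈ W
candidate 4: n = (0, 0, -1, -1) → π⊥ ≈ (-0.707107, +0.292893); max(|x|,|y|,|x±y|/√2) = 0.707107 ≤ 1 ⇒ ∈ W
candidate 5: n = (2, -3, -2, -3) → π⊥ ≈ (+2.000000, -2.242641); max(|x|,|y|,|x±y|/√2) = 3.000000 > 1 ⇒ ∉ W
candidate 6: n = (1, -1, -1, 1) → π⊥ ≈ (+2.414214, +1.000000); max(|x|,|y|,|x±y|/√2) = 2.414214 > 1 ⇒ ∉ W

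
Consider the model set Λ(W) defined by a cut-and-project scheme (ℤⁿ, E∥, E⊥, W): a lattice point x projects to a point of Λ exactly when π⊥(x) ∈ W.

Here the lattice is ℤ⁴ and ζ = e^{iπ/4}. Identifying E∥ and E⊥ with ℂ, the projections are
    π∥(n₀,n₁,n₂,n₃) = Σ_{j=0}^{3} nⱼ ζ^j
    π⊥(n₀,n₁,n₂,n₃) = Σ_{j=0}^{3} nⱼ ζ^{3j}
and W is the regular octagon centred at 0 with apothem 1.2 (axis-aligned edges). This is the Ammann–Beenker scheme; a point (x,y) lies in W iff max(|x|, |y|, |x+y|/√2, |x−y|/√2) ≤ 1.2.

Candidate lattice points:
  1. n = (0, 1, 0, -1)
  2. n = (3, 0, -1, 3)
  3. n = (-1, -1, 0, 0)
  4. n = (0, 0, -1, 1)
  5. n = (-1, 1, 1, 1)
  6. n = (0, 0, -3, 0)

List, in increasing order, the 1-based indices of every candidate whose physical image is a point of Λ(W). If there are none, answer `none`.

π⊥(n) = n₀ + n₁ζ³ + n₂ζ⁶ + n₃ζ⁹ where ζ = e^{iπ/4}.
candidate 1: n = (0, 1, 0, -1) → π⊥ ≈ (-1.4142, +0.0000); max(|x|,|y|,|x±y|/√2) = 1.4142 > 1.2 ⇒ ∉ W
candidate 2: n = (3, 0, -1, 3) → π⊥ ≈ (+5.1213, +3.1213); max(|x|,|y|,|x±y|/√2) = 5.8284 > 1.2 ⇒ ∉ W
candidate 3: n = (-1, -1, 0, 0) → π⊥ ≈ (-0.2929, -0.7071); max(|x|,|y|,|x±y|/√2) = 0.7071 ≤ 1.2 ⇒ ∈ W
candidate 4: n = (0, 0, -1, 1) → π⊥ ≈ (+0.7071, +1.7071); max(|x|,|y|,|x±y|/√2) = 1.7071 > 1.2 ⇒ ∉ W
candidate 5: n = (-1, 1, 1, 1) → π⊥ ≈ (-1.0000, +0.4142); max(|x|,|y|,|x±y|/√2) = 1.0000 ≤ 1.2 ⇒ ∈ W
candidate 6: n = (0, 0, -3, 0) → π⊥ ≈ (+0.0000, +3.0000); max(|x|,|y|,|x±y|/√2) = 3.0000 > 1.2 ⇒ ∉ W

3, 5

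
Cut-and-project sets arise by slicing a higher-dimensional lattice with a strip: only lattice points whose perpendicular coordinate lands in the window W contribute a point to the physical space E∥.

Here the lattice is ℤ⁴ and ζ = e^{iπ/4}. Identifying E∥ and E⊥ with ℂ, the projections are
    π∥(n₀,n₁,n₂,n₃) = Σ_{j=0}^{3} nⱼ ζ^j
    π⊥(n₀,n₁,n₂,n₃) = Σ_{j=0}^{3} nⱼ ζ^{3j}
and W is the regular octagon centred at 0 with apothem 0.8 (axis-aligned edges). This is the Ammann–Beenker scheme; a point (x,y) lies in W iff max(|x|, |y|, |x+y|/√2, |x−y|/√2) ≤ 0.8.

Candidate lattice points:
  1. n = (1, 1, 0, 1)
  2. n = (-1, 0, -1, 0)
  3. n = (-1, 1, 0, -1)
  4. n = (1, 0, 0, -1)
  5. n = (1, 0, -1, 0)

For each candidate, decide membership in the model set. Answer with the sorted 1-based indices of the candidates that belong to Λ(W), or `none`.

π⊥(n) = n₀ + n₁ζ³ + n₂ζ⁶ + n₃ζ⁹ where ζ = e^{iπ/4}.
#1 (1, 1, 0, 1): internal (1.00000, 1.41421); octagon support 1.70711 vs apothem 0.8 → ∉ W
#2 (-1, 0, -1, 0): internal (-1.00000, 1.00000); octagon support 1.41421 vs apothem 0.8 → ∉ W
#3 (-1, 1, 0, -1): internal (-2.41421, 0.00000); octagon support 2.41421 vs apothem 0.8 → ∉ W
#4 (1, 0, 0, -1): internal (0.29289, -0.70711); octagon support 0.70711 vs apothem 0.8 → ∈ W
#5 (1, 0, -1, 0): internal (1.00000, 1.00000); octagon support 1.41421 vs apothem 0.8 → ∉ W

4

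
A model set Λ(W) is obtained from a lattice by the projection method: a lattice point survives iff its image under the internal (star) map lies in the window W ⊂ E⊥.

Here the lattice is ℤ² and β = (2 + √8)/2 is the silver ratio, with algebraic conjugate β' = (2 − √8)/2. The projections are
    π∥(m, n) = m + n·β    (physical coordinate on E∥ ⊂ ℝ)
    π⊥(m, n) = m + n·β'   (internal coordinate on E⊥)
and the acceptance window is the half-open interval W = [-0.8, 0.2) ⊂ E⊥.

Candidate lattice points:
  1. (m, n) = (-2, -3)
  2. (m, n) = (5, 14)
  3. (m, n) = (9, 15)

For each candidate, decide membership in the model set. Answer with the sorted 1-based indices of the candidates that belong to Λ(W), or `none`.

1, 2

Numerically β ≈ 2.4142 and β' = −1/β ≈ -0.4142.
#1 (-2,-3): internal coord -2 + (-3)·β' = -0.7574; -0.7574 ∈ [-0.8, 0.2) → IN Λ
#2 (5,14): internal coord 5 + (14)·β' = -0.7990; -0.7990 ∈ [-0.8, 0.2) → IN Λ
#3 (9,15): internal coord 9 + (15)·β' = +2.7868; +2.7868 ∉ [-0.8, 0.2) → out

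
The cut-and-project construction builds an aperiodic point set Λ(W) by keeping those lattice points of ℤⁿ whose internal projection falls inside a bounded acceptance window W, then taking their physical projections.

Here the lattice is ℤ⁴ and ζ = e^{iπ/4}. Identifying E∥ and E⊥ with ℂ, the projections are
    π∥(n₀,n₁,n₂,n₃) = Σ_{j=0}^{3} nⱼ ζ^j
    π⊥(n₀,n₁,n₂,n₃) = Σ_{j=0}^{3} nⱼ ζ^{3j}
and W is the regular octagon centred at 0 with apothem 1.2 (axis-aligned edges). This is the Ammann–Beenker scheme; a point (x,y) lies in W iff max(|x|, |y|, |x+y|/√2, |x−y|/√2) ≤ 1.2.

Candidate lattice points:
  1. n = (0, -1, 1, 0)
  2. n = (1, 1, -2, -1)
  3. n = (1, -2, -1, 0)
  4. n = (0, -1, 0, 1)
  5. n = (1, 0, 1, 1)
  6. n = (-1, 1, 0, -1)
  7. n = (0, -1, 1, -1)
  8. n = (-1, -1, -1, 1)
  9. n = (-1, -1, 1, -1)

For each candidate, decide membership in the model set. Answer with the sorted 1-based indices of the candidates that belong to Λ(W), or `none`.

π⊥(n) = n₀ + n₁ζ³ + n₂ζ⁶ + n₃ζ⁹ where ζ = e^{iπ/4}.
candidate 1: n = (0, -1, 1, 0) → π⊥ ≈ (+0.707107, -1.707107); max(|x|,|y|,|x±y|/√2) = 1.707107 > 1.2 ⇒ ∉ W
candidate 2: n = (1, 1, -2, -1) → π⊥ ≈ (-0.414214, +2.000000); max(|x|,|y|,|x±y|/√2) = 2.000000 > 1.2 ⇒ ∉ W
candidate 3: n = (1, -2, -1, 0) → π⊥ ≈ (+2.414214, -0.414214); max(|x|,|y|,|x±y|/√2) = 2.414214 > 1.2 ⇒ ∉ W
candidate 4: n = (0, -1, 0, 1) → π⊥ ≈ (+1.414214, +0.000000); max(|x|,|y|,|x±y|/√2) = 1.414214 > 1.2 ⇒ ∉ W
candidate 5: n = (1, 0, 1, 1) → π⊥ ≈ (+1.707107, -0.292893); max(|x|,|y|,|x±y|/√2) = 1.707107 > 1.2 ⇒ ∉ W
candidate 6: n = (-1, 1, 0, -1) → π⊥ ≈ (-2.414214, +0.000000); max(|x|,|y|,|x±y|/√2) = 2.414214 > 1.2 ⇒ ∉ W
candidate 7: n = (0, -1, 1, -1) → π⊥ ≈ (+0.000000, -2.414214); max(|x|,|y|,|x±y|/√2) = 2.414214 > 1.2 ⇒ ∉ W
candidate 8: n = (-1, -1, -1, 1) → π⊥ ≈ (+0.414214, +1.000000); max(|x|,|y|,|x±y|/√2) = 1.000000 ≤ 1.2 ⇒ ∈ W
candidate 9: n = (-1, -1, 1, -1) → π⊥ ≈ (-1.000000, -2.414214); max(|x|,|y|,|x±y|/√2) = 2.414214 > 1.2 ⇒ ∉ W

8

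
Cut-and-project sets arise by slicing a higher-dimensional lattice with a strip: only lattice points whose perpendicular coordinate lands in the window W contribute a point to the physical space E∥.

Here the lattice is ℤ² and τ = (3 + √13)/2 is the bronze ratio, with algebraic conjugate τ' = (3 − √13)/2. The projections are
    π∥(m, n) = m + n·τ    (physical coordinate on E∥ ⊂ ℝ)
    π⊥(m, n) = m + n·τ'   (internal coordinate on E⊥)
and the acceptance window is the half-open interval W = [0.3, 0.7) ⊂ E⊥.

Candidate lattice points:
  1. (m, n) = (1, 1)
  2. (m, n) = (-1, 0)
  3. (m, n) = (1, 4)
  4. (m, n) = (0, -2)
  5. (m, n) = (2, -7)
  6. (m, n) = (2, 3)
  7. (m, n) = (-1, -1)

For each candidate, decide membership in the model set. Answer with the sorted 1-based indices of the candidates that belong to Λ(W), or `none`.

Compute τ' = (3−√13)/2 = -0.30278, so π⊥(m,n) = m -0.30278·n.
#1 (1,1): internal coord 1 + (1)·τ' = +0.69722; +0.69722 ∈ [0.3, 0.7) → IN Λ
#2 (-1,0): internal coord -1 + (0)·τ' = -1.00000; -1.00000 ∉ [0.3, 0.7) → out
#3 (1,4): internal coord 1 + (4)·τ' = -0.21110; -0.21110 ∉ [0.3, 0.7) → out
#4 (0,-2): internal coord 0 + (-2)·τ' = +0.60555; +0.60555 ∈ [0.3, 0.7) → IN Λ
#5 (2,-7): internal coord 2 + (-7)·τ' = +4.11943; +4.11943 ∉ [0.3, 0.7) → out
#6 (2,3): internal coord 2 + (3)·τ' = +1.09167; +1.09167 ∉ [0.3, 0.7) → out
#7 (-1,-1): internal coord -1 + (-1)·τ' = -0.69722; -0.69722 ∉ [0.3, 0.7) → out

1, 4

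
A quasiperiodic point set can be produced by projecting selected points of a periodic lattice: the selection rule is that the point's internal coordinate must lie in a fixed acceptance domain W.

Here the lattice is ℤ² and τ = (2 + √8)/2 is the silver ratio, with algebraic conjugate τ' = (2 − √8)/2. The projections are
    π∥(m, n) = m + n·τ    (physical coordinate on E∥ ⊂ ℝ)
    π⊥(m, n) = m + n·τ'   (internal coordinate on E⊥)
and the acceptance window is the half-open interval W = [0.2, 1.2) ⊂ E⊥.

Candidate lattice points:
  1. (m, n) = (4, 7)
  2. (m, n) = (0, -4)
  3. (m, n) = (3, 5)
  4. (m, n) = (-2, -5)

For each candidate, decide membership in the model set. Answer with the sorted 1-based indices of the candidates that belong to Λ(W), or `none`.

Numerically τ ≈ 2.4142 and τ' = −1/τ ≈ -0.4142.
candidate 1: (m,n)=(4,7) → π∥ = 4+7·τ ≈ 20.8995, π⊥ = 4+7·τ' ≈ 1.1005 ∈ [0.2, 1.2) ⇒ IN Λ
candidate 2: (m,n)=(0,-4) → π∥ = 0-4·τ ≈ -9.6569, π⊥ = 0-4·τ' ≈ 1.6569 ∉ [0.2, 1.2) ⇒ out
candidate 3: (m,n)=(3,5) → π∥ = 3+5·τ ≈ 15.0711, π⊥ = 3+5·τ' ≈ 0.9289 ∈ [0.2, 1.2) ⇒ IN Λ
candidate 4: (m,n)=(-2,-5) → π∥ = -2-5·τ ≈ -14.0711, π⊥ = -2-5·τ' ≈ 0.0711 ∉ [0.2, 1.2) ⇒ out

1, 3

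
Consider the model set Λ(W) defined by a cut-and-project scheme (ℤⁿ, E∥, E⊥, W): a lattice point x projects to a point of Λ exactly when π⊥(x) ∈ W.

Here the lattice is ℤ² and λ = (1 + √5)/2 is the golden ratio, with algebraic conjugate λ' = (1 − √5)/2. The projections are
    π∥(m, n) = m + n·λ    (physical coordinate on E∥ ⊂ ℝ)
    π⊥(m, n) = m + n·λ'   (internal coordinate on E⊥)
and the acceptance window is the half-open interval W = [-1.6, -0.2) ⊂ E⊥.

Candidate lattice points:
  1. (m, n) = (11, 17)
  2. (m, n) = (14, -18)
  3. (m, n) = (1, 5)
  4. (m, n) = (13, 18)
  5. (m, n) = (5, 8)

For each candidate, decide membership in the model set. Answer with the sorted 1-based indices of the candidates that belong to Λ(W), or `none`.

Compute λ' = (1−√5)/2 = -0.6180, so π⊥(m,n) = m -0.6180·n.
[1] lift (11,17): star map gives 0.4934; window check -1.6 ≤ 0.4934 < -0.2 is false → out
[2] lift (14,-18): star map gives 25.1246; window check -1.6 ≤ 25.1246 < -0.2 is false → out
[3] lift (1,5): star map gives -2.0902; window check -1.6 ≤ -2.0902 < -0.2 is false → out
[4] lift (13,18): star map gives 1.8754; window check -1.6 ≤ 1.8754 < -0.2 is false → out
[5] lift (5,8): star map gives 0.0557; window check -1.6 ≤ 0.0557 < -0.2 is false → out

none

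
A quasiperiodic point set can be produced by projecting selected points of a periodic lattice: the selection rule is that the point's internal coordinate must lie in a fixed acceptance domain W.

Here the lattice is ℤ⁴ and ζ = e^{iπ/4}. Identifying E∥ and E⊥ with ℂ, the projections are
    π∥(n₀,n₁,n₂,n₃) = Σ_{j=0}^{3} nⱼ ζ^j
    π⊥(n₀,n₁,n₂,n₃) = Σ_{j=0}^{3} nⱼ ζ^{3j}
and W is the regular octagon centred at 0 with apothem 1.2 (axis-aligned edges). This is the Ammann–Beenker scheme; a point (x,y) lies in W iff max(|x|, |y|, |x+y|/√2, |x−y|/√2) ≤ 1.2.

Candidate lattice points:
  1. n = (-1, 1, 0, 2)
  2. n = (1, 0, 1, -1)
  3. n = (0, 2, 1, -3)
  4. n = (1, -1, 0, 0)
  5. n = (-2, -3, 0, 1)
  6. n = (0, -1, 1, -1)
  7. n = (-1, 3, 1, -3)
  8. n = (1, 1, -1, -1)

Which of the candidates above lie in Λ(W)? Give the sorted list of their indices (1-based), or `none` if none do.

8

Internal map: ζ^{3j} for j=0..3 gives (1,0), (−√2/2,√2/2), (0,−1), (√2/2,√2/2).
candidate 1: n = (-1, 1, 0, 2) → π⊥ ≈ (-0.2929, +2.1213); max(|x|,|y|,|x±y|/√2) = 2.1213 > 1.2 ⇒ ∉ W
candidate 2: n = (1, 0, 1, -1) → π⊥ ≈ (+0.2929, -1.7071); max(|x|,|y|,|x±y|/√2) = 1.7071 > 1.2 ⇒ ∉ W
candidate 3: n = (0, 2, 1, -3) → π⊥ ≈ (-3.5355, -1.7071); max(|x|,|y|,|x±y|/√2) = 3.7071 > 1.2 ⇒ ∉ W
candidate 4: n = (1, -1, 0, 0) → π⊥ ≈ (+1.7071, -0.7071); max(|x|,|y|,|x±y|/√2) = 1.7071 > 1.2 ⇒ ∉ W
candidate 5: n = (-2, -3, 0, 1) → π⊥ ≈ (+0.8284, -1.4142); max(|x|,|y|,|x±y|/√2) = 1.5858 > 1.2 ⇒ ∉ W
candidate 6: n = (0, -1, 1, -1) → π⊥ ≈ (+0.0000, -2.4142); max(|x|,|y|,|x±y|/√2) = 2.4142 > 1.2 ⇒ ∉ W
candidate 7: n = (-1, 3, 1, -3) → π⊥ ≈ (-5.2426, -1.0000); max(|x|,|y|,|x±y|/√2) = 5.2426 > 1.2 ⇒ ∉ W
candidate 8: n = (1, 1, -1, -1) → π⊥ ≈ (-0.4142, +1.0000); max(|x|,|y|,|x±y|/√2) = 1.0000 ≤ 1.2 ⇒ ∈ W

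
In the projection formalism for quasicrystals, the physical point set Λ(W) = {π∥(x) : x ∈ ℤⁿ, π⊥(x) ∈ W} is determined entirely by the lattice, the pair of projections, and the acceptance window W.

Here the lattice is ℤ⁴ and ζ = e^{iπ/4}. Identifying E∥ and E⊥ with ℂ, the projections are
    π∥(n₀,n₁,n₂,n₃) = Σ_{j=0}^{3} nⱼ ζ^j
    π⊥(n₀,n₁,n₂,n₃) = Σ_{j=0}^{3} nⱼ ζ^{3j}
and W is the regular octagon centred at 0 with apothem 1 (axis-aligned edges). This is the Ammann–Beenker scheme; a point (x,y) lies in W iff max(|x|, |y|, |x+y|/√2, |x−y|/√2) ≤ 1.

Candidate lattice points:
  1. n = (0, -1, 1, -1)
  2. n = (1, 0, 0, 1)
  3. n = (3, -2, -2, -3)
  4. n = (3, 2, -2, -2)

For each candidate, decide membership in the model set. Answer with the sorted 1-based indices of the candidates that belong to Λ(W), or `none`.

Internal map: ζ^{3j} for j=0..3 gives (1,0), (−√2/2,√2/2), (0,−1), (√2/2,√2/2).
#1 (0, -1, 1, -1): internal (0.0000, -2.4142); octagon support 2.4142 vs apothem 1 → ∉ W
#2 (1, 0, 0, 1): internal (1.7071, 0.7071); octagon support 1.7071 vs apothem 1 → ∉ W
#3 (3, -2, -2, -3): internal (2.2929, -1.5355); octagon support 2.7071 vs apothem 1 → ∉ W
#4 (3, 2, -2, -2): internal (0.1716, 2.0000); octagon support 2.0000 vs apothem 1 → ∉ W

none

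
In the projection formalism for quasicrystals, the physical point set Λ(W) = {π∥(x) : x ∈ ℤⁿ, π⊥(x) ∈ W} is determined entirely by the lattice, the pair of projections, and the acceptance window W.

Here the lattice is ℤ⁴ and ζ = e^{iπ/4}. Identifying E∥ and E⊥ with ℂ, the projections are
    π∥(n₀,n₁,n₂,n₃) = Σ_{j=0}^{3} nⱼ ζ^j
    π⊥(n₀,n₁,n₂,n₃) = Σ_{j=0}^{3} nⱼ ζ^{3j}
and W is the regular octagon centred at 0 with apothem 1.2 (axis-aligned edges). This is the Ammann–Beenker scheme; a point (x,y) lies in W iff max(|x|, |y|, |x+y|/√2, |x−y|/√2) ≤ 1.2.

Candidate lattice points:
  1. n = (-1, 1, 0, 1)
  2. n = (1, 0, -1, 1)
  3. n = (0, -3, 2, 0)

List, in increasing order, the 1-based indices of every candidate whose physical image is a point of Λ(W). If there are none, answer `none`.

none

Internal map: ζ^{3j} for j=0..3 gives (1,0), (−√2/2,√2/2), (0,−1), (√2/2,√2/2).
#1 (-1, 1, 0, 1): internal (-1.000000, 1.414214); octagon support 1.707107 vs apothem 1.2 → ∉ W
#2 (1, 0, -1, 1): internal (1.707107, 1.707107); octagon support 2.414214 vs apothem 1.2 → ∉ W
#3 (0, -3, 2, 0): internal (2.121320, -4.121320); octagon support 4.414214 vs apothem 1.2 → ∉ W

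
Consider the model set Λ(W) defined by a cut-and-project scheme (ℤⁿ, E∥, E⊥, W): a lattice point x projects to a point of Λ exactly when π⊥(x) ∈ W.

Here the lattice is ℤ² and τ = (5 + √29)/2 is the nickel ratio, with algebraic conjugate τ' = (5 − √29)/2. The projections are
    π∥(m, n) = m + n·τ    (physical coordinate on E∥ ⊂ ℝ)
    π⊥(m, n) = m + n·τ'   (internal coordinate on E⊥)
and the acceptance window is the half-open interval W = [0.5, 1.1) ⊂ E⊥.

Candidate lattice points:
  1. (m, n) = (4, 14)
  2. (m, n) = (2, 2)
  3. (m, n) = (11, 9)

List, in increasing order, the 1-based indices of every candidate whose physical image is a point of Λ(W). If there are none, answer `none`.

Numerically τ ≈ 5.1926 and τ' = −1/τ ≈ -0.1926.
candidate 1: (m,n)=(4,14) → π∥ = 4+14·τ ≈ 76.6962, π⊥ = 4+14·τ' ≈ 1.3038 ∉ [0.5, 1.1) ⇒ out
candidate 2: (m,n)=(2,2) → π∥ = 2+2·τ ≈ 12.3852, π⊥ = 2+2·τ' ≈ 1.6148 ∉ [0.5, 1.1) ⇒ out
candidate 3: (m,n)=(11,9) → π∥ = 11+9·τ ≈ 57.7332, π⊥ = 11+9·τ' ≈ 9.2668 ∉ [0.5, 1.1) ⇒ out

none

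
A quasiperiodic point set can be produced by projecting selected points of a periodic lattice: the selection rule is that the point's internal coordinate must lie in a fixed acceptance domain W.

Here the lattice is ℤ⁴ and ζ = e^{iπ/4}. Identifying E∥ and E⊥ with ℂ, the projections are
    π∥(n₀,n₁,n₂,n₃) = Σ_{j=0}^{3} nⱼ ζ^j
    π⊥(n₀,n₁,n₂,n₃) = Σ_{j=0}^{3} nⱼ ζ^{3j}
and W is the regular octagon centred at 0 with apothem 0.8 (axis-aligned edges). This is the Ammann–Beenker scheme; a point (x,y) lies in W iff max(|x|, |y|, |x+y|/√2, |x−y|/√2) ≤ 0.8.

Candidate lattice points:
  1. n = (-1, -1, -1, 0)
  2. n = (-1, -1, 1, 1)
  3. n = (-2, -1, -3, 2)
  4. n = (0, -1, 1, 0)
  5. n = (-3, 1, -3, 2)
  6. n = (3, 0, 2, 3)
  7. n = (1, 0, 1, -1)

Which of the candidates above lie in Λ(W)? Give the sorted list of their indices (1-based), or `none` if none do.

1

With ζ = e^{iπ/4} the internal vectors are ζ^0,ζ^3,ζ^6,ζ^9.
candidate 1: n = (-1, -1, -1, 0) → π⊥ ≈ (-0.2929, +0.2929); max(|x|,|y|,|x±y|/√2) = 0.4142 ≤ 0.8 ⇒ ∈ W
candidate 2: n = (-1, -1, 1, 1) → π⊥ ≈ (+0.4142, -1.0000); max(|x|,|y|,|x±y|/√2) = 1.0000 > 0.8 ⇒ ∉ W
candidate 3: n = (-2, -1, -3, 2) → π⊥ ≈ (+0.1213, +3.7071); max(|x|,|y|,|x±y|/√2) = 3.7071 > 0.8 ⇒ ∉ W
candidate 4: n = (0, -1, 1, 0) → π⊥ ≈ (+0.7071, -1.7071); max(|x|,|y|,|x±y|/√2) = 1.7071 > 0.8 ⇒ ∉ W
candidate 5: n = (-3, 1, -3, 2) → π⊥ ≈ (-2.2929, +5.1213); max(|x|,|y|,|x±y|/√2) = 5.2426 > 0.8 ⇒ ∉ W
candidate 6: n = (3, 0, 2, 3) → π⊥ ≈ (+5.1213, +0.1213); max(|x|,|y|,|x±y|/√2) = 5.1213 > 0.8 ⇒ ∉ W
candidate 7: n = (1, 0, 1, -1) → π⊥ ≈ (+0.2929, -1.7071); max(|x|,|y|,|x±y|/√2) = 1.7071 > 0.8 ⇒ ∉ W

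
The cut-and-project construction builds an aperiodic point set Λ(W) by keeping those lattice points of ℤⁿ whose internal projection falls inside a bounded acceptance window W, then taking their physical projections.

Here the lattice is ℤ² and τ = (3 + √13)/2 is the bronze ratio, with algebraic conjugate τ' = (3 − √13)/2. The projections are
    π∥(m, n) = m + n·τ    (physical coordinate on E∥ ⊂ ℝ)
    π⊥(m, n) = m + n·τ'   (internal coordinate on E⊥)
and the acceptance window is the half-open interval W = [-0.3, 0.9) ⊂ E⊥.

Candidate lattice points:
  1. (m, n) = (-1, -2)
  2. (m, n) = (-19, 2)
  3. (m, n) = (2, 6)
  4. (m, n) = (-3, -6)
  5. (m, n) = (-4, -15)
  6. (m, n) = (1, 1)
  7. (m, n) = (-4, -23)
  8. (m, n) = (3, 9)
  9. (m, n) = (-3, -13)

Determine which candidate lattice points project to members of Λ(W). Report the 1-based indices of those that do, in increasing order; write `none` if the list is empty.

τ' = (3−√13)/2 ≈ -0.3028.
candidate 1: (m,n)=(-1,-2) → π∥ = -1-2·τ ≈ -7.6056, π⊥ = -1-2·τ' ≈ -0.3944 ∉ [-0.3, 0.9) ⇒ out
candidate 2: (m,n)=(-19,2) → π∥ = -19+2·τ ≈ -12.3944, π⊥ = -19+2·τ' ≈ -19.6056 ∉ [-0.3, 0.9) ⇒ out
candidate 3: (m,n)=(2,6) → π∥ = 2+6·τ ≈ 21.8167, π⊥ = 2+6·τ' ≈ 0.1833 ∈ [-0.3, 0.9) ⇒ IN Λ
candidate 4: (m,n)=(-3,-6) → π∥ = -3-6·τ ≈ -22.8167, π⊥ = -3-6·τ' ≈ -1.1833 ∉ [-0.3, 0.9) ⇒ out
candidate 5: (m,n)=(-4,-15) → π∥ = -4-15·τ ≈ -53.5416, π⊥ = -4-15·τ' ≈ 0.5416 ∈ [-0.3, 0.9) ⇒ IN Λ
candidate 6: (m,n)=(1,1) → π∥ = 1+1·τ ≈ 4.3028, π⊥ = 1+1·τ' ≈ 0.6972 ∈ [-0.3, 0.9) ⇒ IN Λ
candidate 7: (m,n)=(-4,-23) → π∥ = -4-23·τ ≈ -79.9638, π⊥ = -4-23·τ' ≈ 2.9638 ∉ [-0.3, 0.9) ⇒ out
candidate 8: (m,n)=(3,9) → π∥ = 3+9·τ ≈ 32.7250, π⊥ = 3+9·τ' ≈ 0.2750 ∈ [-0.3, 0.9) ⇒ IN Λ
candidate 9: (m,n)=(-3,-13) → π∥ = -3-13·τ ≈ -45.9361, π⊥ = -3-13·τ' ≈ 0.9361 ∉ [-0.3, 0.9) ⇒ out

3, 5, 6, 8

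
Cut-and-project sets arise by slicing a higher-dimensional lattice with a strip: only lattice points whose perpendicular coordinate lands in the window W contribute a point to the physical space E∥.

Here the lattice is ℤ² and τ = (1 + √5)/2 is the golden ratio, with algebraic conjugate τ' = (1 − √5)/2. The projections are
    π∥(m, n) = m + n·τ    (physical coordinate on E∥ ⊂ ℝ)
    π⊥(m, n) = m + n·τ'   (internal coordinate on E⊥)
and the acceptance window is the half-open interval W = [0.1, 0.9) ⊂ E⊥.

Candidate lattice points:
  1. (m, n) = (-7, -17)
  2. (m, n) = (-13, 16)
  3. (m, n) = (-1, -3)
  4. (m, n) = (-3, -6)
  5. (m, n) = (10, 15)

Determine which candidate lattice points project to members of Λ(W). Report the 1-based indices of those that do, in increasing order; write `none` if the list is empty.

3, 4, 5

τ' = (1−√5)/2 ≈ -0.6180.
[1] lift (-7,-17): star map gives 3.5066; window check 0.1 ≤ 3.5066 < 0.9 is false → out
[2] lift (-13,16): star map gives -22.8885; window check 0.1 ≤ -22.8885 < 0.9 is false → out
[3] lift (-1,-3): star map gives 0.8541; window check 0.1 ≤ 0.8541 < 0.9 is true → IN Λ
[4] lift (-3,-6): star map gives 0.7082; window check 0.1 ≤ 0.7082 < 0.9 is true → IN Λ
[5] lift (10,15): star map gives 0.7295; window check 0.1 ≤ 0.7295 < 0.9 is true → IN Λ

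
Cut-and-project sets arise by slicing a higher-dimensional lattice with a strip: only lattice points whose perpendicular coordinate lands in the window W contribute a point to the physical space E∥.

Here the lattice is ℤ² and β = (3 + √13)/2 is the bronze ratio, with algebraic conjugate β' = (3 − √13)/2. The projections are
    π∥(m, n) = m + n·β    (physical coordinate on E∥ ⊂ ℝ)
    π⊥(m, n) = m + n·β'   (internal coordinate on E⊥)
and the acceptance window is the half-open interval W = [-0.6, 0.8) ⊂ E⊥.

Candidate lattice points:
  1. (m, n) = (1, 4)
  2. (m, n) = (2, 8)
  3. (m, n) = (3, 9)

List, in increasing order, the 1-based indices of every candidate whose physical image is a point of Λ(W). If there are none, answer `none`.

1, 2, 3

β' = (3−√13)/2 ≈ -0.30278.
candidate 1: (m,n)=(1,4) → π∥ = 1+4·β ≈ 14.21110, π⊥ = 1+4·β' ≈ -0.21110 ∈ [-0.6, 0.8) ⇒ IN Λ
candidate 2: (m,n)=(2,8) → π∥ = 2+8·β ≈ 28.42221, π⊥ = 2+8·β' ≈ -0.42221 ∈ [-0.6, 0.8) ⇒ IN Λ
candidate 3: (m,n)=(3,9) → π∥ = 3+9·β ≈ 32.72498, π⊥ = 3+9·β' ≈ 0.27502 ∈ [-0.6, 0.8) ⇒ IN Λ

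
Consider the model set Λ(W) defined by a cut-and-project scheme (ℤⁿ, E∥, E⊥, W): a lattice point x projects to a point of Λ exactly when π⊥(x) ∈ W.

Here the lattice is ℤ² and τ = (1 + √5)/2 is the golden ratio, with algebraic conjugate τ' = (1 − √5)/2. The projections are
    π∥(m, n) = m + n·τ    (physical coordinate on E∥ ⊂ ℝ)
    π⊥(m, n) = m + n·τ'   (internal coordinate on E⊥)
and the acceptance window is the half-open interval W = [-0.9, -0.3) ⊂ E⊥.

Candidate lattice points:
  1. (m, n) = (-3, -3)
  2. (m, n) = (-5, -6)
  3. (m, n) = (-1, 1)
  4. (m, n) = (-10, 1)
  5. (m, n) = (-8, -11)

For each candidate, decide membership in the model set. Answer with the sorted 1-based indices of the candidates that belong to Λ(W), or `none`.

τ' = (1−√5)/2 ≈ -0.618034.
#1 (-3,-3): internal coord -3 + (-3)·τ' = -1.145898; -1.145898 ∉ [-0.9, -0.3) → out
#2 (-5,-6): internal coord -5 + (-6)·τ' = -1.291796; -1.291796 ∉ [-0.9, -0.3) → out
#3 (-1,1): internal coord -1 + (1)·τ' = -1.618034; -1.618034 ∉ [-0.9, -0.3) → out
#4 (-10,1): internal coord -10 + (1)·τ' = -10.618034; -10.618034 ∉ [-0.9, -0.3) → out
#5 (-8,-11): internal coord -8 + (-11)·τ' = -1.201626; -1.201626 ∉ [-0.9, -0.3) → out

none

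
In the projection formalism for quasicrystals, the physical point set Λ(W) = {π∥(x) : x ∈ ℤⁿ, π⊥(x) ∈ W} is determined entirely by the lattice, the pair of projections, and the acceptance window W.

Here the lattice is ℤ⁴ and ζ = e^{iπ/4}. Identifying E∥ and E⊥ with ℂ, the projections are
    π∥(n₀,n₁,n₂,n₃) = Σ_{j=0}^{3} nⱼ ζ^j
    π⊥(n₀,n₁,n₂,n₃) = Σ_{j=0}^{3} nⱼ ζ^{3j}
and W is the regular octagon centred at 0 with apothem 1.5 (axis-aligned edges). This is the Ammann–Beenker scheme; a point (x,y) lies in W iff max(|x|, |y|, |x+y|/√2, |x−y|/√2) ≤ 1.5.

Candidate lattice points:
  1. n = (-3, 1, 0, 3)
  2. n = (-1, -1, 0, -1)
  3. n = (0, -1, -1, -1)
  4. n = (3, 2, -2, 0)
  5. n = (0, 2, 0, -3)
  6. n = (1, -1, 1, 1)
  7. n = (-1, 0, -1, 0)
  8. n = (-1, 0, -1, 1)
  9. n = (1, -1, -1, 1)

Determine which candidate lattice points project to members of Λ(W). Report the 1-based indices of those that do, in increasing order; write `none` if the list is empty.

3, 7

Internal map: ζ^{3j} for j=0..3 gives (1,0), (−√2/2,√2/2), (0,−1), (√2/2,√2/2).
#1 (-3, 1, 0, 3): internal (-1.5858, 2.8284); octagon support 3.1213 vs apothem 1.5 → ∉ W
#2 (-1, -1, 0, -1): internal (-1.0000, -1.4142); octagon support 1.7071 vs apothem 1.5 → ∉ W
#3 (0, -1, -1, -1): internal (0.0000, -0.4142); octagon support 0.4142 vs apothem 1.5 → ∈ W
#4 (3, 2, -2, 0): internal (1.5858, 3.4142); octagon support 3.5355 vs apothem 1.5 → ∉ W
#5 (0, 2, 0, -3): internal (-3.5355, -0.7071); octagon support 3.5355 vs apothem 1.5 → ∉ W
#6 (1, -1, 1, 1): internal (2.4142, -1.0000); octagon support 2.4142 vs apothem 1.5 → ∉ W
#7 (-1, 0, -1, 0): internal (-1.0000, 1.0000); octagon support 1.4142 vs apothem 1.5 → ∈ W
#8 (-1, 0, -1, 1): internal (-0.2929, 1.7071); octagon support 1.7071 vs apothem 1.5 → ∉ W
#9 (1, -1, -1, 1): internal (2.4142, 1.0000); octagon support 2.4142 vs apothem 1.5 → ∉ W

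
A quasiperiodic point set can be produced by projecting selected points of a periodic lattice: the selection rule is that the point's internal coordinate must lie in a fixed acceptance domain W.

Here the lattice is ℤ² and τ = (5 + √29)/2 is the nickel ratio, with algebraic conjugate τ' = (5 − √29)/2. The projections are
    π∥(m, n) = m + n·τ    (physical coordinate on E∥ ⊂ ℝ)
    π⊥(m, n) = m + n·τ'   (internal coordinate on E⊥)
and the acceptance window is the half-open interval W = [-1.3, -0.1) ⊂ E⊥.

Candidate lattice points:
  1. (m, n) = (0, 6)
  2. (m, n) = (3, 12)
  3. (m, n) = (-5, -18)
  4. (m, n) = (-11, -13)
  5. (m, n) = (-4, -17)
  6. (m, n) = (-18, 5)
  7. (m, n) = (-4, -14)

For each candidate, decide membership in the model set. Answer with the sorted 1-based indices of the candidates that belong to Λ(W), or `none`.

1, 5

τ' = (5−√29)/2 ≈ -0.19258.
#1 (0,6): internal coord 0 + (6)·τ' = -1.15549; -1.15549 ∈ [-1.3, -0.1) → IN Λ
#2 (3,12): internal coord 3 + (12)·τ' = +0.68901; +0.68901 ∉ [-1.3, -0.1) → out
#3 (-5,-18): internal coord -5 + (-18)·τ' = -1.53352; -1.53352 ∉ [-1.3, -0.1) → out
#4 (-11,-13): internal coord -11 + (-13)·τ' = -8.49643; -8.49643 ∉ [-1.3, -0.1) → out
#5 (-4,-17): internal coord -4 + (-17)·τ' = -0.72610; -0.72610 ∈ [-1.3, -0.1) → IN Λ
#6 (-18,5): internal coord -18 + (5)·τ' = -18.96291; -18.96291 ∉ [-1.3, -0.1) → out
#7 (-4,-14): internal coord -4 + (-14)·τ' = -1.30385; -1.30385 ∉ [-1.3, -0.1) → out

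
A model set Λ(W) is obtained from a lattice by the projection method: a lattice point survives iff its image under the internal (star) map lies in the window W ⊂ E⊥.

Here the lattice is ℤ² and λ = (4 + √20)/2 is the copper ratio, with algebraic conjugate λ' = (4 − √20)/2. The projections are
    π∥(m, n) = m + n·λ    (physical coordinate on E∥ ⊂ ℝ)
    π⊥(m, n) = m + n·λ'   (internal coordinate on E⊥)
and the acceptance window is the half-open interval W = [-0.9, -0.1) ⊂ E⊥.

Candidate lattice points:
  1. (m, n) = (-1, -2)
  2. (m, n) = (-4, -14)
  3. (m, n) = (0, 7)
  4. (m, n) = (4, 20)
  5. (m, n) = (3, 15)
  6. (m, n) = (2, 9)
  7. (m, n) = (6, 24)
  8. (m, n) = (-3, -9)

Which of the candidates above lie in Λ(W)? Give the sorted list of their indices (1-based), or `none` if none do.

1, 2, 4, 5, 6, 8

Numerically λ ≈ 4.2361 and λ' = −1/λ ≈ -0.2361.
#1 (-1,-2): internal coord -1 + (-2)·λ' = -0.5279; -0.5279 ∈ [-0.9, -0.1) → IN Λ
#2 (-4,-14): internal coord -4 + (-14)·λ' = -0.6950; -0.6950 ∈ [-0.9, -0.1) → IN Λ
#3 (0,7): internal coord 0 + (7)·λ' = -1.6525; -1.6525 ∉ [-0.9, -0.1) → out
#4 (4,20): internal coord 4 + (20)·λ' = -0.7214; -0.7214 ∈ [-0.9, -0.1) → IN Λ
#5 (3,15): internal coord 3 + (15)·λ' = -0.5410; -0.5410 ∈ [-0.9, -0.1) → IN Λ
#6 (2,9): internal coord 2 + (9)·λ' = -0.1246; -0.1246 ∈ [-0.9, -0.1) → IN Λ
#7 (6,24): internal coord 6 + (24)·λ' = +0.3344; +0.3344 ∉ [-0.9, -0.1) → out
#8 (-3,-9): internal coord -3 + (-9)·λ' = -0.8754; -0.8754 ∈ [-0.9, -0.1) → IN Λ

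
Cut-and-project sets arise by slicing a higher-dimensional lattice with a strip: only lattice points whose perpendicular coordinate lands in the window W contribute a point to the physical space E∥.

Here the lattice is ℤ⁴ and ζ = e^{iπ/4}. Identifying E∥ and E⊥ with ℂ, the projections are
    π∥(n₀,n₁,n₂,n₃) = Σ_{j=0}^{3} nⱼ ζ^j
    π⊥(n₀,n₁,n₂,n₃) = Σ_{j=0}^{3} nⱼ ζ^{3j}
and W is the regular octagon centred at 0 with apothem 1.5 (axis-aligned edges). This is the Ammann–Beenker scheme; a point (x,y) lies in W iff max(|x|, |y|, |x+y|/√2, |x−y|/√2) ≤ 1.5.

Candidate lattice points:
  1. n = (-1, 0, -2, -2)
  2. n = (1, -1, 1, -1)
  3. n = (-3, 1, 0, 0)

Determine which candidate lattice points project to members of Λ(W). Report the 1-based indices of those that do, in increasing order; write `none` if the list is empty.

With ζ = e^{iπ/4} the internal vectors are ζ^0,ζ^3,ζ^6,ζ^9.
#1 (-1, 0, -2, -2): internal (-2.41421, 0.58579); octagon support 2.41421 vs apothem 1.5 → ∉ W
#2 (1, -1, 1, -1): internal (1.00000, -2.41421); octagon support 2.41421 vs apothem 1.5 → ∉ W
#3 (-3, 1, 0, 0): internal (-3.70711, 0.70711); octagon support 3.70711 vs apothem 1.5 → ∉ W

none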